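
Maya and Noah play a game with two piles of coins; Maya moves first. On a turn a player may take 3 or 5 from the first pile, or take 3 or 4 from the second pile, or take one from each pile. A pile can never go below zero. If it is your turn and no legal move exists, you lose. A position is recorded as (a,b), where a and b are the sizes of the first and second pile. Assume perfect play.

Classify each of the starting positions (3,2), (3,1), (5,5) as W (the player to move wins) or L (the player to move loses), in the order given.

Use the standard recursion: the mover loses at a terminal position; elsewhere, the mover wins exactly when some move hands the opponent an L position.
No move ever increases a pile, so every position that can arise here has a ≤ 5 and b ≤ 5; it is enough to label the cells with 0 ≤ a ≤ 5 and 0 ≤ b ≤ 5.
Every move lowers a or b (never raises either), so fill the grid row by row in increasing a, and left to right within a row: each cell's successors are then already labelled.
      b=0  b=1  b=2  b=3  b=4  b=5
a=0:    L    L    L    W    W    W
a=1:    L    W    W    W    W    L
a=2:    L    W    L    W    W    W
a=3:    W    W    W    W    L    L
a=4:    W    L    L    L    W    W
a=5:    W    W    W    W    W    L
Cells with no legal move (terminal, hence L): (0,0), (0,1), (0,2), (1,0), (2,0).
The remaining L cells, each justified by listing all of its moves:
(1,5): moves to (1,2)(W), (1,1)(W), (0,4)(W); every one is W ⇒ L
(2,2): the only move is to (1,1)(W), a W ⇒ L
(3,4): moves to (0,4)(W), (3,1)(W), (3,0)(W), (2,3)(W); every one is W ⇒ L
(3,5): moves to (0,5)(W), (3,2)(W), (3,1)(W), (2,4)(W); every one is W ⇒ L
(4,1): moves to (1,1)(W), (3,0)(W); every one is W ⇒ L
(4,2): moves to (1,2)(W), (3,1)(W); every one is W ⇒ L
(4,3): moves to (1,3)(W), (4,0)(W), (3,2)(W); every one is W ⇒ L
(5,5): moves to (2,5)(W), (0,5)(W), (5,2)(W), (5,1)(W), (4,4)(W); every one is W ⇒ L
Every other cell has at least one move into one of the L cells above, so it is W.
(3,2): the move to (0,2) reaches an L cell, so W
(3,1): the move to (0,1) reaches an L cell, so W
(5,5): one of the L cells justified above, so L

(3,2): W, (3,1): W, (5,5): L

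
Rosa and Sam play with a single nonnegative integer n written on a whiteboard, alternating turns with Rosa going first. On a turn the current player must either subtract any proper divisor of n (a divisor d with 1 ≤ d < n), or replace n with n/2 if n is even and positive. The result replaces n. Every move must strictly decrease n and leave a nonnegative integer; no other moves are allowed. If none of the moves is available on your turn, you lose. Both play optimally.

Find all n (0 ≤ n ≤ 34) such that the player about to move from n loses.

0, 1, 3, 5, 7, 9, 11, 13, 15, 17, 19, 21, 23, 25, 27, 29, 31, 33

Work bottom-up. With no move the player to move loses. Otherwise the position is W if at least one move leads to an L position for the opponent, and L if every move leads to a W.
n=0: no move → L
n=1: no move → L
n=2: can move to 1, which is L ⇒ W
n=3: the only move is to 2(W), a W ⇒ L
n=4: can move to 3, which is L ⇒ W
n=5: the only move is to 4(W), a W ⇒ L
n=6: can move to 3, which is L ⇒ W
n=7: the only move is to 6(W), a W ⇒ L
n=8: can move to 7, which is L ⇒ W
n=9: moves to 6(W), 8(W); every one is W ⇒ L
n=10: can move to 5, which is L ⇒ W
n=11: the only move is to 10(W), a W ⇒ L
n=12: can move to 9, which is L ⇒ W
n=13: the only move is to 12(W), a W ⇒ L
n=14: can move to 7, which is L ⇒ W
n=15: moves to 10(W), 12(W), 14(W); every one is W ⇒ L
n=16: can move to 15, which is L ⇒ W
n=17: the only move is to 16(W), a W ⇒ L
n=18: can move to 9, which is L ⇒ W
n=19: the only move is to 18(W), a W ⇒ L
n=20: can move to 15, which is L ⇒ W
n=21: moves to 14(W), 18(W), 20(W); every one is W ⇒ L
n=22: can move to 11, which is L ⇒ W
n=23: the only move is to 22(W), a W ⇒ L
n=24: can move to 21, which is L ⇒ W
n=25: moves to 20(W), 24(W); every one is W ⇒ L
n=26: can move to 13, which is L ⇒ W
n=27: moves to 18(W), 24(W), 26(W); every one is W ⇒ L
n=28: can move to 21, which is L ⇒ W
n=29: the only move is to 28(W), a W ⇒ L
n=30: can move to 15, which is L ⇒ W
n=31: the only move is to 30(W), a W ⇒ L
n=32: can move to 31, which is L ⇒ W
n=33: moves to 22(W), 30(W), 32(W); every one is W ⇒ L
n=34: can move to 17, which is L ⇒ W
Reading off the rows marked L gives the requested list; there are 18 such values of n.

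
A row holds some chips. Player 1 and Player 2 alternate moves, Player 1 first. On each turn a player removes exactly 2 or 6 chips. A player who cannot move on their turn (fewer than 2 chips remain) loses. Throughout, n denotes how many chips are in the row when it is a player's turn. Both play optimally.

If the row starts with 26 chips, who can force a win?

Player 1 wins.

Build the W/L table. Terminal = L. A non-terminal position is W if it has a move to some L; otherwise it is L.
n=0: no move → L
n=1: no move → L
n=2: can move to 0, which is L ⇒ W
n=3: can move to 1, which is L ⇒ W
n=4: the only move is to 2(W), a W ⇒ L
n=5: the only move is to 3(W), a W ⇒ L
n=6: can move to 4, which is L ⇒ W
n=7: can move to 5, which is L ⇒ W
n=8: moves to 6(W), 2(W); every one is W ⇒ L
n=9: moves to 7(W), 3(W); every one is W ⇒ L
n=10: can move to 8, which is L ⇒ W
n=11: can move to 9, which is L ⇒ W
n=12: moves to 10(W), 6(W); every one is W ⇒ L
n=13: moves to 11(W), 7(W); every one is W ⇒ L
n=14: can move to 12, which is L ⇒ W
n=15: can move to 13, which is L ⇒ W
n=16: moves to 14(W), 10(W); every one is W ⇒ L
n=17: moves to 15(W), 11(W); every one is W ⇒ L
n=18: can move to 16, which is L ⇒ W
n=19: can move to 17, which is L ⇒ W
n=20: moves to 18(W), 14(W); every one is W ⇒ L
n=21: moves to 19(W), 15(W); every one is W ⇒ L
n=22: can move to 20, which is L ⇒ W
n=23: can move to 21, which is L ⇒ W
n=24: moves to 22(W), 18(W); every one is W ⇒ L
n=25: moves to 23(W), 19(W); every one is W ⇒ L
n=26: can move to 24, which is L ⇒ W
The starting position 26 is W: Player 1 should remove 2, leaving 24, handing over an L position.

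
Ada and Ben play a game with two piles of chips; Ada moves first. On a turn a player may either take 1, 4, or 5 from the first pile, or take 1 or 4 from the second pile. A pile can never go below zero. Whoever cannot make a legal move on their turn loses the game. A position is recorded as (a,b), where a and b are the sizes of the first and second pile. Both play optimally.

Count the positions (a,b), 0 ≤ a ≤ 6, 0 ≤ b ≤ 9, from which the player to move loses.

Use the standard recursion: the mover loses at a terminal position; elsewhere, the mover wins exactly when some move hands the opponent an L position.
Every move lowers a or b (never raises either), so fill the grid row by row in increasing a, and left to right within a row: each cell's successors are then already labelled.
      b=0  b=1  b=2  b=3  b=4  b=5  b=6  b=7  b=8  b=9
a=0:    L    W    L    W    W    L    W    L    W    W
a=1:    W    L    W    L    W    W    L    W    L    W
a=2:    L    W    L    W    W    L    W    L    W    W
a=3:    W    L    W    L    W    W    L    W    L    W
a=4:    W    W    W    W    L    W    W    W    W    L
a=5:    W    W    W    W    W    W    W    W    W    W
a=6:    W    W    W    W    L    W    W    W    W    L
Cells with no legal move (terminal, hence L): (0,0).
The remaining L cells, each justified by listing all of its moves:
(0,2): the only move is to (0,1)(W), a W ⇒ L
(0,5): moves to (0,4)(W), (0,1)(W); every one is W ⇒ L
(0,7): moves to (0,6)(W), (0,3)(W); every one is W ⇒ L
(1,1): moves to (0,1)(W), (1,0)(W); every one is W ⇒ L
(1,3): moves to (0,3)(W), (1,2)(W); every one is W ⇒ L
(1,6): moves to (0,6)(W), (1,5)(W), (1,2)(W); every one is W ⇒ L
(1,8): moves to (0,8)(W), (1,7)(W), (1,4)(W); every one is W ⇒ L
(2,0): the only move is to (1,0)(W), a W ⇒ L
(2,2): moves to (1,2)(W), (2,1)(W); every one is W ⇒ L
(2,5): moves to (1,5)(W), (2,4)(W), (2,1)(W); every one is W ⇒ L
(2,7): moves to (1,7)(W), (2,6)(W), (2,3)(W); every one is W ⇒ L
(3,1): moves to (2,1)(W), (3,0)(W); every one is W ⇒ L
(3,3): moves to (2,3)(W), (3,2)(W); every one is W ⇒ L
(3,6): moves to (2,6)(W), (3,5)(W), (3,2)(W); every one is W ⇒ L
(3,8): moves to (2,8)(W), (3,7)(W), (3,4)(W); every one is W ⇒ L
(4,4): moves to (3,4)(W), (0,4)(W), (4,3)(W), (4,0)(W); every one is W ⇒ L
(4,9): moves to (3,9)(W), (0,9)(W), (4,8)(W), (4,5)(W); every one is W ⇒ L
(6,4): moves to (5,4)(W), (2,4)(W), (1,4)(W), (6,3)(W), (6,0)(W); every one is W ⇒ L
(6,9): moves to (5,9)(W), (2,9)(W), (1,9)(W), (6,8)(W), (6,5)(W); every one is W ⇒ L
Every other cell has at least one move into one of the L cells above, so it is W.
L cells per row: a=0: 4, a=1: 4, a=2: 4, a=3: 4, a=4: 2, a=5: 0, a=6: 2; total 20.

20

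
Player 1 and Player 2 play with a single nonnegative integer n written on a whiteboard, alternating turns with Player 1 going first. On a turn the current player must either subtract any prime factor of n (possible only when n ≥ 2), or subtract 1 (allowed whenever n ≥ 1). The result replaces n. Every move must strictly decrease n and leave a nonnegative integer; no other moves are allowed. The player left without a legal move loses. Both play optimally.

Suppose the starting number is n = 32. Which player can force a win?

Build the W/L table. Terminal = L. A non-terminal position is W if it has a move to some L; otherwise it is L.
n=0: no move → L
n=1: W (go to 0, an L position)
n=2: W (go to 0, an L position)
n=3: W (go to 0, an L position)
n=4: L (options 2(W), 3(W) are all W)
n=5: W (go to 0, an L position)
n=6: W (go to 4, an L position)
n=7: W (go to 0, an L position)
n=8: L (options 6(W), 7(W) are all W)
n=9: W (go to 8, an L position)
n=10: W (go to 8, an L position)
n=11: W (go to 0, an L position)
n=12: L (options 9(W), 10(W), 11(W) are all W)
n=13: W (go to 0, an L position)
n=14: W (go to 12, an L position)
n=15: W (go to 12, an L position)
n=16: L (options 14(W), 15(W) are all W)
n=17: W (go to 0, an L position)
n=18: W (go to 16, an L position)
n=19: W (go to 0, an L position)
n=20: L (options 15(W), 18(W), 19(W) are all W)
n=21: W (go to 20, an L position)
n=22: W (go to 20, an L position)
n=23: W (go to 0, an L position)
n=24: L (options 21(W), 22(W), 23(W) are all W)
n=25: W (go to 20, an L position)
n=26: W (go to 24, an L position)
n=27: W (go to 24, an L position)
n=28: L (options 21(W), 26(W), 27(W) are all W)
n=29: W (go to 0, an L position)
n=30: W (go to 28, an L position)
n=31: W (go to 0, an L position)
n=32: L (options 30(W), 31(W) are all W)
The starting position 32 is L: whatever Player 1 does, the opponent receives a W position.

Player 2 wins.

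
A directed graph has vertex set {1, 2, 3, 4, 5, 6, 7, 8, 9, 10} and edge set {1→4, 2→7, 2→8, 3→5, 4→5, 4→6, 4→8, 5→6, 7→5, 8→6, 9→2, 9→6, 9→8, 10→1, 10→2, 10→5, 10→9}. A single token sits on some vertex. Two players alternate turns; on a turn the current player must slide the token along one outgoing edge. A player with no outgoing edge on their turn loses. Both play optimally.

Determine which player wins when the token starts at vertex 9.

The first player wins.

Work bottom-up. With no move the player to move loses. Otherwise the position is W if at least one move leads to an L position for the opponent, and L if every move leads to a W.
Every edge goes from a vertex to one that appears earlier in the order 6, 8, 5, 7, 2, 4, 9, 1, 3, 10, so processing vertices in that order labels each vertex after all of its successors.
6: no outgoing edge → L
8: W (go to 6, an L position)
5: W (go to 6, an L position)
7: L (sole option 5(W) is W)
2: W (go to 7, an L position)
4: W (go to 6, an L position)
9: W (go to 6, an L position)
1: L (sole option 4(W) is W)
3: L (sole option 5(W) is W)
10: W (go to 1, an L position)
The starting position 9 is W: the player to move should move to 6, handing over an L position.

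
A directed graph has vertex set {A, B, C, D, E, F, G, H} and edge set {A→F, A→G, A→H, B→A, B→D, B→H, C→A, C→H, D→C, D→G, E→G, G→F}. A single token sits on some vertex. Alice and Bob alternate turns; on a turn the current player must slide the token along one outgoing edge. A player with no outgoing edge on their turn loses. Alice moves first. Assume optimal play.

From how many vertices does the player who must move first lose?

Work bottom-up. With no move the player to move loses. Otherwise the position is W if at least one move leads to an L position for the opponent, and L if every move leads to a W.
Every edge goes from a vertex to one that appears earlier in the order F, H, G, A, C, E, D, B, so processing vertices in that order labels each vertex after all of its successors.
F: no outgoing edge → L
H: no outgoing edge → L
G: reaches L-position F → W
A: reaches L-position H → W
C: reaches L-position H → W
E: only reaches G(W), which is W → L
D: only reaches C(W), G(W), all W → L
B: reaches L-position D → W
The L vertices are D, E, F, H; that is 4 in all.

4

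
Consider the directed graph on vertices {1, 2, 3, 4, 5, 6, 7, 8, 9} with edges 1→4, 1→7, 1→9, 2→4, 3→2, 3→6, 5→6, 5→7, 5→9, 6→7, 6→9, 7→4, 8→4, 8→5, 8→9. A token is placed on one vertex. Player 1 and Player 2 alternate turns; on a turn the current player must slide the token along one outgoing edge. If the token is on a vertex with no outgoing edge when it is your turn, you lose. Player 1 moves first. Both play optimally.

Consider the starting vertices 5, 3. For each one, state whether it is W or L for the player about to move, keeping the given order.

Work bottom-up. With no move the player to move loses. Otherwise the position is W if at least one move leads to an L position for the opponent, and L if every move leads to a W.
Every edge goes from a vertex to one that appears earlier in the order 9, 4, 7, 2, 6, 5, 3, 8, 1, so processing vertices in that order labels each vertex after all of its successors.
9: no outgoing edge → L
4: no outgoing edge → L
7: reaches L-position 4 → W
2: reaches L-position 4 → W
6: reaches L-position 9 → W
5: reaches L-position 9 → W
3: only reaches 6(W), 2(W), all W → L
8: reaches L-position 4 → W
1: reaches L-position 4 → W

5: W, 3: L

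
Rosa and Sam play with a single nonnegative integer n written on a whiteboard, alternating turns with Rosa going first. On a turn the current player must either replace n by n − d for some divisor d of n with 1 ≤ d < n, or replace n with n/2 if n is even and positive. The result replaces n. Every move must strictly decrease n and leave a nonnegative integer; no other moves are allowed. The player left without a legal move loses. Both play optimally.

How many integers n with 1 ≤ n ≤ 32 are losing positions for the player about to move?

Use the standard recursion: the mover loses at a terminal position; elsewhere, the mover wins exactly when some move hands the opponent an L position.
n=0: no move → L
n=1: no move → L
n=2: →1(L), so W
n=3: →2(W) only, which is W, so L
n=4: →3(L), so W
n=5: →4(W) only, which is W, so L
n=6: →3(L), so W
n=7: →6(W) only, which is W, so L
n=8: →7(L), so W
n=9: →6(W), 8(W) — all W, so L
n=10: →5(L), so W
n=11: →10(W) only, which is W, so L
n=12: →9(L), so W
n=13: →12(W) only, which is W, so L
n=14: →7(L), so W
n=15: →10(W), 12(W), 14(W) — all W, so L
n=16: →15(L), so W
n=17: →16(W) only, which is W, so L
n=18: →9(L), so W
n=19: →18(W) only, which is W, so L
n=20: →15(L), so W
n=21: →14(W), 18(W), 20(W) — all W, so L
n=22: →11(L), so W
n=23: →22(W) only, which is W, so L
n=24: →21(L), so W
n=25: →20(W), 24(W) — all W, so L
n=26: →13(L), so W
n=27: →18(W), 24(W), 26(W) — all W, so L
n=28: →21(L), so W
n=29: →28(W) only, which is W, so L
n=30: →15(L), so W
n=31: →30(W) only, which is W, so L
n=32: →31(L), so W
L entries with 1 ≤ n ≤ 32 (n=0 is outside the asked range and is not counted): n = 1, 3, 5, 7, 9, 11, 13, 15, 17, 19, 21, 23, 25, 27, 29, 31; that makes 16.

16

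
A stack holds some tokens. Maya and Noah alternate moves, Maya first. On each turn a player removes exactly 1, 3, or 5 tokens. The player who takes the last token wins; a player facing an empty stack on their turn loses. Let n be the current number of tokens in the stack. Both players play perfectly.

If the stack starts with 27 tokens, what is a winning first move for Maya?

Work bottom-up. With no move the player to move loses. Otherwise the position is W if at least one move leads to an L position for the opponent, and L if every move leads to a W.
n=0: no move → L
n=1: →0(L), so W
n=2: →1(W) only, which is W, so L
n=3: →2(L), so W
n=4: →3(W), 1(W) — all W, so L
n=5: →4(L), so W
n=6: →5(W), 3(W), 1(W) — all W, so L
n=7: →6(L), so W
n=8: →7(W), 5(W), 3(W) — all W, so L
n=9: →8(L), so W
n=10: →9(W), 7(W), 5(W) — all W, so L
n=11: →10(L), so W
n=12: →11(W), 9(W), 7(W) — all W, so L
n=13: →12(L), so W
n=14: →13(W), 11(W), 9(W) — all W, so L
n=15: →14(L), so W
n=16: →15(W), 13(W), 11(W) — all W, so L
n=17: →16(L), so W
n=18: →17(W), 15(W), 13(W) — all W, so L
n=19: →18(L), so W
n=20: →19(W), 17(W), 15(W) — all W, so L
n=21: →20(L), so W
n=22: →21(W), 19(W), 17(W) — all W, so L
n=23: →22(L), so W
n=24: →23(W), 21(W), 19(W) — all W, so L
n=25: →24(L), so W
n=26: →25(W), 23(W), 21(W) — all W, so L
n=27: →26(L), so W
From 27, the L positions reachable in one move are: 26, 24, 22. Any move reaching one of these is winning.

Remove 1, leaving 26.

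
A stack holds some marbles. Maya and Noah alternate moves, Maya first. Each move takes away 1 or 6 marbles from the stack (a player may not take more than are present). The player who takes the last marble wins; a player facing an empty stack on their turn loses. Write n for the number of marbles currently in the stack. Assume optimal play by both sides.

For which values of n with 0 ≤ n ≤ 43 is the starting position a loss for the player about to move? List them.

Build the W/L table. Terminal = L. A non-terminal position is W if it has a move to some L; otherwise it is L.
n=0: no move → L
n=1: reaches L-position 0 → W
n=2: only reaches 1(W), which is W → L
n=3: reaches L-position 2 → W
n=4: only reaches 3(W), which is W → L
n=5: reaches L-position 4 → W
n=6: reaches L-position 0 → W
n=7: only reaches 6(W), 1(W), all W → L
n=8: reaches L-position 7 → W
n=9: only reaches 8(W), 3(W), all W → L
n=10: reaches L-position 9 → W
n=11: only reaches 10(W), 5(W), all W → L
n=12: reaches L-position 11 → W
n=13: reaches L-position 7 → W
n=14: only reaches 13(W), 8(W), all W → L
n=15: reaches L-position 14 → W
n=16: only reaches 15(W), 10(W), all W → L
n=17: reaches L-position 16 → W
n=18: only reaches 17(W), 12(W), all W → L
n=19: reaches L-position 18 → W
n=20: reaches L-position 14 → W
n=21: only reaches 20(W), 15(W), all W → L
n=22: reaches L-position 21 → W
n=23: only reaches 22(W), 17(W), all W → L
n=24: reaches L-position 23 → W
n=25: only reaches 24(W), 19(W), all W → L
n=26: reaches L-position 25 → W
n=27: reaches L-position 21 → W
n=28: only reaches 27(W), 22(W), all W → L
n=29: reaches L-position 28 → W
n=30: only reaches 29(W), 24(W), all W → L
n=31: reaches L-position 30 → W
n=32: only reaches 31(W), 26(W), all W → L
n=33: reaches L-position 32 → W
n=34: reaches L-position 28 → W
n=35: only reaches 34(W), 29(W), all W → L
n=36: reaches L-position 35 → W
n=37: only reaches 36(W), 31(W), all W → L
n=38: reaches L-position 37 → W
n=39: only reaches 38(W), 33(W), all W → L
n=40: reaches L-position 39 → W
n=41: reaches L-position 35 → W
n=42: only reaches 41(W), 36(W), all W → L
n=43: reaches L-position 42 → W
Reading off the rows marked L gives the requested list; there are 19 such values of n.

0, 2, 4, 7, 9, 11, 14, 16, 18, 21, 23, 25, 28, 30, 32, 35, 37, 39, 42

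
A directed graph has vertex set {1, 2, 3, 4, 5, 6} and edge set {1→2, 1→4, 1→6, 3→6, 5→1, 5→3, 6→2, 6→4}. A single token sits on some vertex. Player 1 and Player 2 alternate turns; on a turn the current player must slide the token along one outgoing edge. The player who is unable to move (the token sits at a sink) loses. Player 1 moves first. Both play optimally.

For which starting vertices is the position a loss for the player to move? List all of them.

2, 3, 4

Compute win/loss labels from the base case upward. A position with no move is L. Any other position is W if it can reach an L in one move, else L.
Every edge goes from a vertex to one that appears earlier in the order 2, 4, 6, 3, 1, 5, so processing vertices in that order labels each vertex after all of its successors.
2: no outgoing edge → L
4: no outgoing edge → L
6: reaches L-position 4 → W
3: only reaches 6(W), which is W → L
1: reaches L-position 4 → W
5: reaches L-position 3 → W
The losing starting vertices are exactly the entries labelled L in this table (3 of them).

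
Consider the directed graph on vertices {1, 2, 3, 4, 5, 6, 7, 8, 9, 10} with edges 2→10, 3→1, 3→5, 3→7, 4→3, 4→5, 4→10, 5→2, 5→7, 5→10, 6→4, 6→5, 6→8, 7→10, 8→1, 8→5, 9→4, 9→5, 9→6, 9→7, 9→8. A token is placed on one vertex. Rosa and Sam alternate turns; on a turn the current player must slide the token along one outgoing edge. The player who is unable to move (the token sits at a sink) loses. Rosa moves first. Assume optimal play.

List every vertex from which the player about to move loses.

Compute win/loss labels from the base case upward. A position with no move is L. Any other position is W if it can reach an L in one move, else L.
Every edge goes from a vertex to one that appears earlier in the order 10, 1, 7, 2, 5, 3, 8, 4, 6, 9, so processing vertices in that order labels each vertex after all of its successors.
10: no outgoing edge → L
1: no outgoing edge → L
7: →10(L), so W
2: →10(L), so W
5: →10(L), so W
3: →1(L), so W
8: →1(L), so W
4: →10(L), so W
6: →4(W), 8(W), 5(W) — all W, so L
9: →6(L), so W
The losing starting vertices are exactly the entries labelled L in this table (3 of them).

1, 6, 10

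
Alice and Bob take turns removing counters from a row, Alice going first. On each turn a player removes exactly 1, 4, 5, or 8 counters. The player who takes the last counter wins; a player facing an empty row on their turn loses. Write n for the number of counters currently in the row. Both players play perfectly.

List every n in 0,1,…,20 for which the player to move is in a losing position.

Classify positions by backward induction: terminal positions (no move available) are L. From any other position, the mover wins iff some move reaches an L.
n=0: no move → L
n=1: can move to 0, which is L ⇒ W
n=2: the only move is to 1(W), a W ⇒ L
n=3: can move to 2, which is L ⇒ W
n=4: can move to 0, which is L ⇒ W
n=5: can move to 0, which is L ⇒ W
n=6: can move to 2, which is L ⇒ W
n=7: can move to 2, which is L ⇒ W
n=8: can move to 0, which is L ⇒ W
n=9: moves to 8(W), 5(W), 4(W), 1(W); every one is W ⇒ L
n=10: can move to 9, which is L ⇒ W
n=11: moves to 10(W), 7(W), 6(W), 3(W); every one is W ⇒ L
n=12: can move to 11, which is L ⇒ W
n=13: can move to 9, which is L ⇒ W
n=14: can move to 9, which is L ⇒ W
n=15: can move to 11, which is L ⇒ W
n=16: can move to 11, which is L ⇒ W
n=17: can move to 9, which is L ⇒ W
n=18: moves to 17(W), 14(W), 13(W), 10(W); every one is W ⇒ L
n=19: can move to 18, which is L ⇒ W
n=20: moves to 19(W), 16(W), 15(W), 12(W); every one is W ⇒ L
The losing starting values of n are exactly the entries labelled L in this table (6 of them).

0, 2, 9, 11, 18, 20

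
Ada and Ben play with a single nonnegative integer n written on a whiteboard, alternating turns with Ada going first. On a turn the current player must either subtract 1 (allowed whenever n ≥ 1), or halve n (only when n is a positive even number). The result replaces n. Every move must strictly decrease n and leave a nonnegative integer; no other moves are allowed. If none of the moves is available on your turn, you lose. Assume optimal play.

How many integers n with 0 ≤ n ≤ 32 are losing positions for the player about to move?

16

Label each position W (a win for the player to move) or L (a loss). A position with no legal move is L; any other position is W exactly when some move reaches an L, and L when every move reaches a W.
n=0: no move → L
n=1: →0(L), so W
n=2: →1(W) only, which is W, so L
n=3: →2(L), so W
n=4: →2(L), so W
n=5: →4(W) only, which is W, so L
n=6: →5(L), so W
n=7: →6(W) only, which is W, so L
n=8: →7(L), so W
n=9: →8(W) only, which is W, so L
n=10: →5(L), so W
n=11: →10(W) only, which is W, so L
n=12: →11(L), so W
n=13: →12(W) only, which is W, so L
n=14: →7(L), so W
n=15: →14(W) only, which is W, so L
n=16: →15(L), so W
n=17: →16(W) only, which is W, so L
n=18: →9(L), so W
n=19: →18(W) only, which is W, so L
n=20: →19(L), so W
n=21: →20(W) only, which is W, so L
n=22: →11(L), so W
n=23: →22(W) only, which is W, so L
n=24: →23(L), so W
n=25: →24(W) only, which is W, so L
n=26: →13(L), so W
n=27: →26(W) only, which is W, so L
n=28: →27(L), so W
n=29: →28(W) only, which is W, so L
n=30: →15(L), so W
n=31: →30(W) only, which is W, so L
n=32: →31(L), so W
L entries with 0 ≤ n ≤ 32: n = 0, 2, 5, 7, 9, 11, 13, 15, 17, 19, 21, 23, 25, 27, 29, 31; that makes 16.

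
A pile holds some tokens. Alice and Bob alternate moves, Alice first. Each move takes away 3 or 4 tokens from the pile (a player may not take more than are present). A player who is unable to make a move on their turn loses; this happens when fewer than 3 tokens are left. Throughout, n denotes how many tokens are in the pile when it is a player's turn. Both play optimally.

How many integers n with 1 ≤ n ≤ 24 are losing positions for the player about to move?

11

Work bottom-up. With no move the player to move loses. Otherwise the position is W if at least one move leads to an L position for the opponent, and L if every move leads to a W.
n=0: no move → L
n=1: no move → L
n=2: no move → L
n=3: reaches L-position 0 → W
n=4: reaches L-position 1 → W
n=5: reaches L-position 2 → W
n=6: reaches L-position 2 → W
n=7: only reaches 4(W), 3(W), all W → L
n=8: only reaches 5(W), 4(W), all W → L
n=9: only reaches 6(W), 5(W), all W → L
n=10: reaches L-position 7 → W
n=11: reaches L-position 8 → W
n=12: reaches L-position 9 → W
n=13: reaches L-position 9 → W
n=14: only reaches 11(W), 10(W), all W → L
n=15: only reaches 12(W), 11(W), all W → L
n=16: only reaches 13(W), 12(W), all W → L
n=17: reaches L-position 14 → W
n=18: reaches L-position 15 → W
n=19: reaches L-position 16 → W
n=20: reaches L-position 16 → W
n=21: only reaches 18(W), 17(W), all W → L
n=22: only reaches 19(W), 18(W), all W → L
n=23: only reaches 20(W), 19(W), all W → L
n=24: reaches L-position 21 → W
L entries with 1 ≤ n ≤ 24 (n=0 is outside the asked range and is not counted): n = 1, 2, 7, 8, 9, 14, 15, 16, 21, 22, 23; that makes 11.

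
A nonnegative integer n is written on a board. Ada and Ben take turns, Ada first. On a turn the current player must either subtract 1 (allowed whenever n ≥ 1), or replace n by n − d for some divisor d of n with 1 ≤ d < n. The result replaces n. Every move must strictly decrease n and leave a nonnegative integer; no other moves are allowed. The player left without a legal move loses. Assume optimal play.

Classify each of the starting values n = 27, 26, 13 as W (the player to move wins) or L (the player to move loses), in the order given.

Work bottom-up. With no move the player to move loses. Otherwise the position is W if at least one move leads to an L position for the opponent, and L if every move leads to a W.
n=0: no move → L
n=1: reaches L-position 0 → W
n=2: only reaches 1(W), which is W → L
n=3: reaches L-position 2 → W
n=4: reaches L-position 2 → W
n=5: only reaches 4(W), which is W → L
n=6: reaches L-position 5 → W
n=7: only reaches 6(W), which is W → L
n=8: reaches L-position 7 → W
n=9: only reaches 6(W), 8(W), all W → L
n=10: reaches L-position 5 → W
n=11: only reaches 10(W), which is W → L
n=12: reaches L-position 9 → W
n=13: only reaches 12(W), which is W → L
n=14: reaches L-position 7 → W
n=15: only reaches 10(W), 12(W), 14(W), all W → L
n=16: reaches L-position 15 → W
n=17: only reaches 16(W), which is W → L
n=18: reaches L-position 9 → W
n=19: only reaches 18(W), which is W → L
n=20: reaches L-position 15 → W
n=21: only reaches 14(W), 18(W), 20(W), all W → L
n=22: reaches L-position 11 → W
n=23: only reaches 22(W), which is W → L
n=24: reaches L-position 21 → W
n=25: only reaches 20(W), 24(W), all W → L
n=26: reaches L-position 13 → W
n=27: only reaches 18(W), 24(W), 26(W), all W → L

27: L, 26: W, 13: L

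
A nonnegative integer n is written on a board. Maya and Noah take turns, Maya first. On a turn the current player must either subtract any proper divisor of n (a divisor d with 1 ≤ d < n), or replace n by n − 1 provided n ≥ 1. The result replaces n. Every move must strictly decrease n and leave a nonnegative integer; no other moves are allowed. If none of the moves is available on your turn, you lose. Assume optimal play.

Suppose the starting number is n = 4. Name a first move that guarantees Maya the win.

Compute win/loss labels from the base case upward. A position with no move is L. Any other position is W if it can reach an L in one move, else L.
n=0: no move → L
n=1: reaches L-position 0 → W
n=2: only reaches 1(W), which is W → L
n=3: reaches L-position 2 → W
n=4: reaches L-position 2 → W
From 4, the L positions reachable in one move are: 2.

Move to 2.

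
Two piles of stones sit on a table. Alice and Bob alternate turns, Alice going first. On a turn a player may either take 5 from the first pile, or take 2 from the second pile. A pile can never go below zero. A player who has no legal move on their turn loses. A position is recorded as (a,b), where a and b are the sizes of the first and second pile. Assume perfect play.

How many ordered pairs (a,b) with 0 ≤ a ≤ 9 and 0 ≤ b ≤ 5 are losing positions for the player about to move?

Label each position W (a win for the player to move) or L (a loss). A position with no legal move is L; any other position is W exactly when some move reaches an L, and L when every move reaches a W.
Every move lowers a or b (never raises either), so fill the grid row by row in increasing a, and left to right within a row: each cell's successors are then already labelled.
      b=0  b=1  b=2  b=3  b=4  b=5
a=0:    L    L    W    W    L    L
a=1:    L    L    W    W    L    L
a=2:    L    L    W    W    L    L
a=3:    L    L    W    W    L    L
a=4:    L    L    W    W    L    L
a=5:    W    W    L    L    W    W
a=6:    W    W    L    L    W    W
a=7:    W    W    L    L    W    W
a=8:    W    W    L    L    W    W
a=9:    W    W    L    L    W    W
Cells with no legal move (terminal, hence L): (0,0), (0,1), (1,0), (1,1), (2,0), (2,1), (3,0), (3,1), (4,0), (4,1).
The remaining L cells, each justified by listing all of its moves:
(0,4): L (sole option (0,2)(W) is W)
(0,5): L (sole option (0,3)(W) is W)
(1,4): L (sole option (1,2)(W) is W)
(1,5): L (sole option (1,3)(W) is W)
(2,4): L (sole option (2,2)(W) is W)
(2,5): L (sole option (2,3)(W) is W)
(3,4): L (sole option (3,2)(W) is W)
(3,5): L (sole option (3,3)(W) is W)
(4,4): L (sole option (4,2)(W) is W)
(4,5): L (sole option (4,3)(W) is W)
(5,2): L (options (0,2)(W), (5,0)(W) are all W)
(5,3): L (options (0,3)(W), (5,1)(W) are all W)
(6,2): L (options (1,2)(W), (6,0)(W) are all W)
(6,3): L (options (1,3)(W), (6,1)(W) are all W)
(7,2): L (options (2,2)(W), (7,0)(W) are all W)
(7,3): L (options (2,3)(W), (7,1)(W) are all W)
(8,2): L (options (3,2)(W), (8,0)(W) are all W)
(8,3): L (options (3,3)(W), (8,1)(W) are all W)
(9,2): L (options (4,2)(W), (9,0)(W) are all W)
(9,3): L (options (4,3)(W), (9,1)(W) are all W)
Every other cell has at least one move into one of the L cells above, so it is W.
L cells per row: a=0: 4, a=1: 4, a=2: 4, a=3: 4, a=4: 4, a=5: 2, a=6: 2, a=7: 2, a=8: 2, a=9: 2; total 30.

30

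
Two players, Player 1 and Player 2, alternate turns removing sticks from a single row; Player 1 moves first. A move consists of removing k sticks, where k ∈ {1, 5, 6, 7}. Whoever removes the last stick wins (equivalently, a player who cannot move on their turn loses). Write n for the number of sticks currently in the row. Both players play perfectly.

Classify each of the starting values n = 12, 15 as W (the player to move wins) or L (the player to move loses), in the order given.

Use the standard recursion: the mover loses at a terminal position; elsewhere, the mover wins exactly when some move hands the opponent an L position.
n=0: no move → L
n=1: W (go to 0, an L position)
n=2: L (sole option 1(W) is W)
n=3: W (go to 2, an L position)
n=4: L (sole option 3(W) is W)
n=5: W (go to 4, an L position)
n=6: W (go to 0, an L position)
n=7: W (go to 2, an L position)
n=8: W (go to 2, an L position)
n=9: W (go to 4, an L position)
n=10: W (go to 4, an L position)
n=11: W (go to 4, an L position)
n=12: L (options 11(W), 7(W), 6(W), 5(W) are all W)
n=13: W (go to 12, an L position)
n=14: L (options 13(W), 9(W), 8(W), 7(W) are all W)
n=15: W (go to 14, an L position)

12: L, 15: W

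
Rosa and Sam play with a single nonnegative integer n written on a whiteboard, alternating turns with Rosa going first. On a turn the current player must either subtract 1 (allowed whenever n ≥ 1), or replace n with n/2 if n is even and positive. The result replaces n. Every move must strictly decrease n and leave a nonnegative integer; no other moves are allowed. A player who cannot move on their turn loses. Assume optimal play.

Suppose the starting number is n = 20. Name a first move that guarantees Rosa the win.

Work bottom-up. With no move the player to move loses. Otherwise the position is W if at least one move leads to an L position for the opponent, and L if every move leads to a W.
n=0: no move → L
n=1: reaches L-position 0 → W
n=2: only reaches 1(W), which is W → L
n=3: reaches L-position 2 → W
n=4: reaches L-position 2 → W
n=5: only reaches 4(W), which is W → L
n=6: reaches L-position 5 → W
n=7: only reaches 6(W), which is W → L
n=8: reaches L-position 7 → W
n=9: only reaches 8(W), which is W → L
n=10: reaches L-position 5 → W
n=11: only reaches 10(W), which is W → L
n=12: reaches L-position 11 → W
n=13: only reaches 12(W), which is W → L
n=14: reaches L-position 7 → W
n=15: only reaches 14(W), which is W → L
n=16: reaches L-position 15 → W
n=17: only reaches 16(W), which is W → L
n=18: reaches L-position 9 → W
n=19: only reaches 18(W), which is W → L
n=20: reaches L-position 19 → W
From 20, the L positions reachable in one move are: 19.

Move to 19.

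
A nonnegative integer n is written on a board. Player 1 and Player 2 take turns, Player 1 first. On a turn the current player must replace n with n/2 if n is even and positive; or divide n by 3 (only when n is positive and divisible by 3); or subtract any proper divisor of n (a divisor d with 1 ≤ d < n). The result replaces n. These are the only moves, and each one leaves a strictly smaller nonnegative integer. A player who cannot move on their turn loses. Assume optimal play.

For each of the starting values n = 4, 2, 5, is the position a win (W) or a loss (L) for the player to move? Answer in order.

4: L, 2: W, 5: W

Positions with no move are L. A position that does have a move is losing for the player to move precisely when every available move leads to a winning position for the opponent. Fill in the labels:
n=0: no move → L
n=1: no move → L
n=2: reaches L-position 1 → W
n=3: reaches L-position 1 → W
n=4: only reaches 2(W), 3(W), all W → L
n=5: reaches L-position 4 → W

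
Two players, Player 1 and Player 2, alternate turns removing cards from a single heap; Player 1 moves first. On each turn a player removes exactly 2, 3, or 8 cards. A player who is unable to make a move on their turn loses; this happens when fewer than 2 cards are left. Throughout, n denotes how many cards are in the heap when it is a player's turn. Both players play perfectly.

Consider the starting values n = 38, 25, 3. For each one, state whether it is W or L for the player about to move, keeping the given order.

38: W, 25: L, 3: W

Compute win/loss labels from the base case upward. A position with no move is L. Any other position is W if it can reach an L in one move, else L.
n=0: no move → L
n=1: no move → L
n=2: →0(L), so W
n=3: →1(L), so W
n=4: →1(L), so W
n=5: →3(W), 2(W) — all W, so L
n=6: →4(W), 3(W) — all W, so L
n=7: →5(L), so W
n=8: →6(L), so W
n=9: →6(L), so W
n=10: →8(W), 7(W), 2(W) — all W, so L
n=11: →9(W), 8(W), 3(W) — all W, so L
n=12: →10(L), so W
n=13: →11(L), so W
n=14: →11(L), so W
n=15: →13(W), 12(W), 7(W) — all W, so L
n=16: →14(W), 13(W), 8(W) — all W, so L
n=17: →15(L), so W
n=18: →16(L), so W
n=19: →16(L), so W
n=20: →18(W), 17(W), 12(W) — all W, so L
n=21: →19(W), 18(W), 13(W) — all W, so L
n=22: →20(L), so W
n=23: →21(L), so W
n=24: →21(L), so W
n=25: →23(W), 22(W), 17(W) — all W, so L
n=26: →24(W), 23(W), 18(W) — all W, so L
n=27: →25(L), so W
n=28: →26(L), so W
n=29: →26(L), so W
n=30: →28(W), 27(W), 22(W) — all W, so L
n=31: →29(W), 28(W), 23(W) — all W, so L
n=32: →30(L), so W
n=33: →31(L), so W
n=34: →31(L), so W
n=35: →33(W), 32(W), 27(W) — all W, so L
n=36: →34(W), 33(W), 28(W) — all W, so L
n=37: →35(L), so W
n=38: →36(L), so W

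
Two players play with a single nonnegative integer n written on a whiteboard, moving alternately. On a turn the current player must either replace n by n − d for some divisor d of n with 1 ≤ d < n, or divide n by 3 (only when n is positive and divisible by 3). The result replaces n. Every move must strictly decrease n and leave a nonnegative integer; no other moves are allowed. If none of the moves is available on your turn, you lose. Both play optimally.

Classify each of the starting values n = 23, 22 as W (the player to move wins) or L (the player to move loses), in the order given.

Label each position W (a win for the player to move) or L (a loss). A position with no legal move is L; any other position is W exactly when some move reaches an L, and L when every move reaches a W.
n=0: no move → L
n=1: no move → L
n=2: W (go to 1, an L position)
n=3: W (go to 1, an L position)
n=4: L (options 2(W), 3(W) are all W)
n=5: W (go to 4, an L position)
n=6: W (go to 4, an L position)
n=7: L (sole option 6(W) is W)
n=8: W (go to 4, an L position)
n=9: L (options 3(W), 6(W), 8(W) are all W)
n=10: W (go to 9, an L position)
n=11: L (sole option 10(W) is W)
n=12: W (go to 4, an L position)
n=13: L (sole option 12(W) is W)
n=14: W (go to 7, an L position)
n=15: L (options 5(W), 10(W), 12(W), 14(W) are all W)
n=16: W (go to 15, an L position)
n=17: L (sole option 16(W) is W)
n=18: W (go to 9, an L position)
n=19: L (sole option 18(W) is W)
n=20: W (go to 15, an L position)
n=21: W (go to 7, an L position)
n=22: W (go to 11, an L position)
n=23: L (sole option 22(W) is W)

23: L, 22: W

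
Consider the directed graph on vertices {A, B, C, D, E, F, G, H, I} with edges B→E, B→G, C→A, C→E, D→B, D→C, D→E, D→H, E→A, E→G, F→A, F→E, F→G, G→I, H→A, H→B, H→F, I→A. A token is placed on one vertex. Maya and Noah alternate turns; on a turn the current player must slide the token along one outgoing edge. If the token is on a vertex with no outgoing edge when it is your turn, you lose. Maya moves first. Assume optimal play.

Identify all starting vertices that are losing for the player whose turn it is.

A, D, G

Build the W/L table. Terminal = L. A non-terminal position is W if it has a move to some L; otherwise it is L.
Every edge goes from a vertex to one that appears earlier in the order A, I, G, E, F, B, C, H, D, so processing vertices in that order labels each vertex after all of its successors.
A: no outgoing edge → L
I: can move to A, which is L ⇒ W
G: the only move is to I(W), a W ⇒ L
E: can move to G, which is L ⇒ W
F: can move to G, which is L ⇒ W
B: can move to G, which is L ⇒ W
C: can move to A, which is L ⇒ W
H: can move to A, which is L ⇒ W
D: moves to H(W), C(W), B(W), E(W); every one is W ⇒ L
Reading off the rows marked L gives the requested list; there are 3 such vertices.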